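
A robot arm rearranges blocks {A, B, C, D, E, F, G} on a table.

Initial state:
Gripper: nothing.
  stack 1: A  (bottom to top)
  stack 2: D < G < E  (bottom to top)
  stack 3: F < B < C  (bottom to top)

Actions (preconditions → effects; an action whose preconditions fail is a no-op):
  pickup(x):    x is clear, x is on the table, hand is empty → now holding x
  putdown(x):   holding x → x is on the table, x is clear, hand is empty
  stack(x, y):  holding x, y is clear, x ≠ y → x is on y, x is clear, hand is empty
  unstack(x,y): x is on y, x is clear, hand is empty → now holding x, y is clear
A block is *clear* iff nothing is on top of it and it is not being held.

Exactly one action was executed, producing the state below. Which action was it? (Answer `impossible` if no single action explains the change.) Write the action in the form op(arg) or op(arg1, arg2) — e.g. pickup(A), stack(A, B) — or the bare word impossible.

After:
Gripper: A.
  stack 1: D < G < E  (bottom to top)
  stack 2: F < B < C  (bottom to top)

pickup(A)

target: towers=[D/G/E; F/B/C] holding=A
         pickup(A) → towers=[D/G/E; F/B/C] holding=A  ← match
     unstack(E, G) → towers=[A; D/G; F/B/C] holding=E
     unstack(C, B) → towers=[A; D/G/E; F/B] holding=C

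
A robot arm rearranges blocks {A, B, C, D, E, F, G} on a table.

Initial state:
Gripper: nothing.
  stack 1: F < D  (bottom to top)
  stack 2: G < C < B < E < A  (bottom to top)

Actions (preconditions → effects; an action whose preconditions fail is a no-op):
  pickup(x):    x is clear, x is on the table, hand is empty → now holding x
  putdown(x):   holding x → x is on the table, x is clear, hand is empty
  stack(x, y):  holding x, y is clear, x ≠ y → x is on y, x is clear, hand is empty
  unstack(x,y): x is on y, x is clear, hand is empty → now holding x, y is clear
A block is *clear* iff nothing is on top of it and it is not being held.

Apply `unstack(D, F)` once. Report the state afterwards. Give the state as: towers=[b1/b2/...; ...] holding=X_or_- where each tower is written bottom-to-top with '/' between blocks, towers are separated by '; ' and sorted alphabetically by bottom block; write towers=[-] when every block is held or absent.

before: towers=[F/D; G/C/B/E/A] holding=-
pre[unstack(D, F)]: on(D,F) ✓, clear(D) ✓, handempty ✓
all met → apply unstack(D, F)
after:  towers=[F; G/C/B/E/A] holding=D

towers=[F; G/C/B/E/A] holding=D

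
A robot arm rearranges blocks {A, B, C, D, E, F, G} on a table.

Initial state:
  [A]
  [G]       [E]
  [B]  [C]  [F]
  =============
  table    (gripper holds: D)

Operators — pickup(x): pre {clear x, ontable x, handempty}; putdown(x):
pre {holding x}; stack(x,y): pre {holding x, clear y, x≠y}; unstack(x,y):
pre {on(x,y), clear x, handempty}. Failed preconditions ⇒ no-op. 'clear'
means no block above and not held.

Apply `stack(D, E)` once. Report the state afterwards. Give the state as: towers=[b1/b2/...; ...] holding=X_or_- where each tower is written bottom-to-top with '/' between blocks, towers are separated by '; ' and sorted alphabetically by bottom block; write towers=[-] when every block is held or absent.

towers=[B/G/A; C; F/E/D] holding=-

before: towers=[B/G/A; C; F/E] holding=D
pre[stack(D, E)]: holding(D) ✓, clear(E) ✓, D≠E ✓
all met → apply stack(D, E)
after:  towers=[B/G/A; C; F/E/D] holding=-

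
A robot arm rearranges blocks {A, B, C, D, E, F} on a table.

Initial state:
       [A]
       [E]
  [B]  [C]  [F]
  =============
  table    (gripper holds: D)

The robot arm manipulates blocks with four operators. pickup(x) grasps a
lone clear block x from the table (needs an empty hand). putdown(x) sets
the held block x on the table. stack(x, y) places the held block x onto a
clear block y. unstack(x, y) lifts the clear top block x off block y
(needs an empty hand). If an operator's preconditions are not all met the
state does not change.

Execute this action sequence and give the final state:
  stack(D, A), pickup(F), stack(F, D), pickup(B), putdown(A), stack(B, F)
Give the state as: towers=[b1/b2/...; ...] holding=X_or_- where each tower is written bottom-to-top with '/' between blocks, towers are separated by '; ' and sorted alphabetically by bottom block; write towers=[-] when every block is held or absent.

towers=[C/E/A/D/F/B] holding=-

step 1 (stack(D, A)): towers=[B; C/E/A/D; F] holding=-
step 2 (pickup(F)): towers=[B; C/E/A/D] holding=F
step 3 (stack(F, D)): towers=[B; C/E/A/D/F] holding=-
step 4 (pickup(B)): towers=[C/E/A/D/F] holding=B
step 5 (putdown(A)) [no-op]: towers=[C/E/A/D/F] holding=B
step 6 (stack(B, F)): towers=[C/E/A/D/F/B] holding=-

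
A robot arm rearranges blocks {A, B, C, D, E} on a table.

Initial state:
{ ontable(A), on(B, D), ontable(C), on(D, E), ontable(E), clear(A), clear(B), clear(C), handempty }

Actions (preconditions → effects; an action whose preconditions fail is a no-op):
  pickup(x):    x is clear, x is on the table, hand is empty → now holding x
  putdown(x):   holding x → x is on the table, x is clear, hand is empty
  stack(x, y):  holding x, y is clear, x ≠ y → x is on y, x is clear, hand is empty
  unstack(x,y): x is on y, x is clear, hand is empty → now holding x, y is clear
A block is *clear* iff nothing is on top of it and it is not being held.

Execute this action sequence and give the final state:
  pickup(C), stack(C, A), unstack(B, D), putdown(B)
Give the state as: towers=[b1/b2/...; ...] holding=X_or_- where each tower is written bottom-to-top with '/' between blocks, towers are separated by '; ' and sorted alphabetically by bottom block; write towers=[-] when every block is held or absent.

step 1 (pickup(C)): towers=[A; E/D/B] holding=C
step 2 (stack(C, A)): towers=[A/C; E/D/B] holding=-
step 3 (unstack(B, D)): towers=[A/C; E/D] holding=B
step 4 (putdown(B)): towers=[A/C; B; E/D] holding=-

towers=[A/C; B; E/D] holding=-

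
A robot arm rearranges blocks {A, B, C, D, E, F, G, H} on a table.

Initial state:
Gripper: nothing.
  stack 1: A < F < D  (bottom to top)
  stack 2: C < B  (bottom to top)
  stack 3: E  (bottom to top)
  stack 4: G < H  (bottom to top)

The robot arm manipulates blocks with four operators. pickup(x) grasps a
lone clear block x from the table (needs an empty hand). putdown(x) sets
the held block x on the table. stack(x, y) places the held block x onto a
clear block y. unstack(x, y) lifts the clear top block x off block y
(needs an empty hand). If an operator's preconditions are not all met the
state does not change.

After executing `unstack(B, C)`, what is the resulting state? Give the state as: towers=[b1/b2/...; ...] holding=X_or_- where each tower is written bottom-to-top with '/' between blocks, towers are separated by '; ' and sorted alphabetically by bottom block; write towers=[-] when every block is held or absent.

before: towers=[A/F/D; C/B; E; G/H] holding=-
pre[unstack(B, C)]: on(B,C) ok, clear(B) ok, handempty ok
all met → apply unstack(B, C)
after:  towers=[A/F/D; C; E; G/H] holding=B

towers=[A/F/D; C; E; G/H] holding=B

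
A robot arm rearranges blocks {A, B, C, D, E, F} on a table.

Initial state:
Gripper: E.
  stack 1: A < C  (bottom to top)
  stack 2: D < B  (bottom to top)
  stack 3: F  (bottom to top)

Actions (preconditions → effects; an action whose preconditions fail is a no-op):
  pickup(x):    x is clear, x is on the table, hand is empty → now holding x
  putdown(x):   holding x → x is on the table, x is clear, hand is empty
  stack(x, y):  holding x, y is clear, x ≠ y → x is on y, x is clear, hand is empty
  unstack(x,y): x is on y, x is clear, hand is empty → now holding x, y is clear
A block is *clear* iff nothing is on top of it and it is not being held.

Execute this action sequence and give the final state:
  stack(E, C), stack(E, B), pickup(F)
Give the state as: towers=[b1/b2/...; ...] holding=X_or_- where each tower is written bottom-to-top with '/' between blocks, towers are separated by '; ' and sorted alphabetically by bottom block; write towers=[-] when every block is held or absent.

step 1 (stack(E, C)): towers=[A/C/E; D/B; F] holding=-
step 2 (stack(E, B)) [no-op]: towers=[A/C/E; D/B; F] holding=-
step 3 (pickup(F)): towers=[A/C/E; D/B] holding=F

towers=[A/C/E; D/B] holding=F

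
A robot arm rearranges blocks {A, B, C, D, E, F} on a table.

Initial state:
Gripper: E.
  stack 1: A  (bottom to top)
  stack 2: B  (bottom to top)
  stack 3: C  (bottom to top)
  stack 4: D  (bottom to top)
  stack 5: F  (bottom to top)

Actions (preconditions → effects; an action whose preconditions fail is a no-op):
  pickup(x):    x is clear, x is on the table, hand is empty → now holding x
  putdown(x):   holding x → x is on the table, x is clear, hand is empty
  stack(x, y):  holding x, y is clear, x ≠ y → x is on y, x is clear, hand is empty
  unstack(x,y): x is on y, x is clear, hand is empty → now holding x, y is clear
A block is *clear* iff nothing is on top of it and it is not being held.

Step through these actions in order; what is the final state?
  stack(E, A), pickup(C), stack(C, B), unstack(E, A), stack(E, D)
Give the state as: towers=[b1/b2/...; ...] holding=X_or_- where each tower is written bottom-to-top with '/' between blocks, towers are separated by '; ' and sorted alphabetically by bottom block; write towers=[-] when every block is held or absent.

towers=[A; B/C; D/E; F] holding=-

step 1 (stack(E, A)): towers=[A/E; B; C; D; F] holding=-
step 2 (pickup(C)): towers=[A/E; B; D; F] holding=C
step 3 (stack(C, B)): towers=[A/E; B/C; D; F] holding=-
step 4 (unstack(E, A)): towers=[A; B/C; D; F] holding=E
step 5 (stack(E, D)): towers=[A; B/C; D/E; F] holding=-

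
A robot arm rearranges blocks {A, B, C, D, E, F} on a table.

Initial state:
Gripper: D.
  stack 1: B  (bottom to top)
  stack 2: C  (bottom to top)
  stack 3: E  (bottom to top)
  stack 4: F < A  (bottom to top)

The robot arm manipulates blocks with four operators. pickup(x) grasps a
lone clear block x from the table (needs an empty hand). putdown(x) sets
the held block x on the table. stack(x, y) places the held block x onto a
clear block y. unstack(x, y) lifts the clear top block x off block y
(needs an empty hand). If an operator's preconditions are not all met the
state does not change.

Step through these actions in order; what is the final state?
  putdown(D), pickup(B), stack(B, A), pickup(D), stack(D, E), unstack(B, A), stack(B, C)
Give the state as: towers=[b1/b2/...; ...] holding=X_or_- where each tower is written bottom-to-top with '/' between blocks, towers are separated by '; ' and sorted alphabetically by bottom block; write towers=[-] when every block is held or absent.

step 1 (putdown(D)): towers=[B; C; D; E; F/A] holding=-
step 2 (pickup(B)): towers=[C; D; E; F/A] holding=B
step 3 (stack(B, A)): towers=[C; D; E; F/A/B] holding=-
step 4 (pickup(D)): towers=[C; E; F/A/B] holding=D
step 5 (stack(D, E)): towers=[C; E/D; F/A/B] holding=-
step 6 (unstack(B, A)): towers=[C; E/D; F/A] holding=B
step 7 (stack(B, C)): towers=[C/B; E/D; F/A] holding=-

towers=[C/B; E/D; F/A] holding=-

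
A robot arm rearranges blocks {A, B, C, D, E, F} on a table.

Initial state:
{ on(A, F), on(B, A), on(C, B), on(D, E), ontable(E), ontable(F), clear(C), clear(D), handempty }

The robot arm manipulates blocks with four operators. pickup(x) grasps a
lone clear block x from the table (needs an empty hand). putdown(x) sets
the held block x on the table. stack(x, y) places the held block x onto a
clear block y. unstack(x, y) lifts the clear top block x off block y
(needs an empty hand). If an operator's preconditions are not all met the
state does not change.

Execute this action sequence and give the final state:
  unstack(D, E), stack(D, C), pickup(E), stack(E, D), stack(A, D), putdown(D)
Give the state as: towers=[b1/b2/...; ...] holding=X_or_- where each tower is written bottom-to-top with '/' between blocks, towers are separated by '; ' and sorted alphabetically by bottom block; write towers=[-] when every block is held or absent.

towers=[F/A/B/C/D/E] holding=-

step 1 (unstack(D, E)): towers=[E; F/A/B/C] holding=D
step 2 (stack(D, C)): towers=[E; F/A/B/C/D] holding=-
step 3 (pickup(E)): towers=[F/A/B/C/D] holding=E
step 4 (stack(E, D)): towers=[F/A/B/C/D/E] holding=-
step 5 (stack(A, D)) [no-op]: towers=[F/A/B/C/D/E] holding=-
step 6 (putdown(D)) [no-op]: towers=[F/A/B/C/D/E] holding=-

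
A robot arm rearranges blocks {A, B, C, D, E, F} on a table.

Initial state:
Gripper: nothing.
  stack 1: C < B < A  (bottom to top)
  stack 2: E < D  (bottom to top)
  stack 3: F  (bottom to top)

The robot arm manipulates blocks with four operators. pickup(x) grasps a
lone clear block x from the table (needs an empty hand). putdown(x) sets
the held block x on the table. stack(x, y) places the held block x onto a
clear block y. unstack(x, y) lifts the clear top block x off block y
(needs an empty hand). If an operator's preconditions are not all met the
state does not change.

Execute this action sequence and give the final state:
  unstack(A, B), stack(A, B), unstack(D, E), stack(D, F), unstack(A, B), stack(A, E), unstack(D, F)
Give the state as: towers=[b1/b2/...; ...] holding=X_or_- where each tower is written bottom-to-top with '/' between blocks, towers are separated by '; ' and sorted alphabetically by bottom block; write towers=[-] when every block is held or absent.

towers=[C/B; E/A; F] holding=D

step 1 (unstack(A, B)): towers=[C/B; E/D; F] holding=A
step 2 (stack(A, B)): towers=[C/B/A; E/D; F] holding=-
step 3 (unstack(D, E)): towers=[C/B/A; E; F] holding=D
step 4 (stack(D, F)): towers=[C/B/A; E; F/D] holding=-
step 5 (unstack(A, B)): towers=[C/B; E; F/D] holding=A
step 6 (stack(A, E)): towers=[C/B; E/A; F/D] holding=-
step 7 (unstack(D, F)): towers=[C/B; E/A; F] holding=D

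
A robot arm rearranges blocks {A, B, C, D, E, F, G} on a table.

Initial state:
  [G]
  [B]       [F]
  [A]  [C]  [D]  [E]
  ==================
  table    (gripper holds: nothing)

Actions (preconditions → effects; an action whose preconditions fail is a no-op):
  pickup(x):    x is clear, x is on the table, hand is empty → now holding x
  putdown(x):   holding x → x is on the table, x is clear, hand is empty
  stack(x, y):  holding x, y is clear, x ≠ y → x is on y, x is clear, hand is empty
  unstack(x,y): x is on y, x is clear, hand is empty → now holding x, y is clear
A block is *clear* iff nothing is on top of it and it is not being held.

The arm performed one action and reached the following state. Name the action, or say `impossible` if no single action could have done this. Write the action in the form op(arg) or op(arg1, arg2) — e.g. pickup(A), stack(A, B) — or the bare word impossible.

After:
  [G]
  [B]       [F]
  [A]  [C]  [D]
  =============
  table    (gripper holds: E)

target: towers=[A/B/G; C; D/F] holding=E
     unstack(F, D) → towers=[A/B/G; C; D; E] holding=F
     unstack(G, B) → towers=[A/B; C; D/F; E] holding=G
         pickup(E) → towers=[A/B/G; C; D/F] holding=E  ← match
         pickup(C) → towers=[A/B/G; D/F; E] holding=C

pickup(E)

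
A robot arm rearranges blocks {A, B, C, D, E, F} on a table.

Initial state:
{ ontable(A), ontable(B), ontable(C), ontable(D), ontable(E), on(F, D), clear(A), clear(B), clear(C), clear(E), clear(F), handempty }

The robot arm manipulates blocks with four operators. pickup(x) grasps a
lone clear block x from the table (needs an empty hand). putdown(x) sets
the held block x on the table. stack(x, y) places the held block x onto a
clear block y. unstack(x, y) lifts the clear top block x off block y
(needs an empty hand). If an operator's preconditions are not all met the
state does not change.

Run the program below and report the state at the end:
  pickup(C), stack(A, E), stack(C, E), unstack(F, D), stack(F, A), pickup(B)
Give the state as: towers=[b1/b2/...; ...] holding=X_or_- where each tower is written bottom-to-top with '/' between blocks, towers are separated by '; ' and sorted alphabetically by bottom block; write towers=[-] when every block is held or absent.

towers=[A/F; D; E/C] holding=B

step 1 (pickup(C)): towers=[A; B; D/F; E] holding=C
step 2 (stack(A, E)) [no-op]: towers=[A; B; D/F; E] holding=C
step 3 (stack(C, E)): towers=[A; B; D/F; E/C] holding=-
step 4 (unstack(F, D)): towers=[A; B; D; E/C] holding=F
step 5 (stack(F, A)): towers=[A/F; B; D; E/C] holding=-
step 6 (pickup(B)): towers=[A/F; D; E/C] holding=B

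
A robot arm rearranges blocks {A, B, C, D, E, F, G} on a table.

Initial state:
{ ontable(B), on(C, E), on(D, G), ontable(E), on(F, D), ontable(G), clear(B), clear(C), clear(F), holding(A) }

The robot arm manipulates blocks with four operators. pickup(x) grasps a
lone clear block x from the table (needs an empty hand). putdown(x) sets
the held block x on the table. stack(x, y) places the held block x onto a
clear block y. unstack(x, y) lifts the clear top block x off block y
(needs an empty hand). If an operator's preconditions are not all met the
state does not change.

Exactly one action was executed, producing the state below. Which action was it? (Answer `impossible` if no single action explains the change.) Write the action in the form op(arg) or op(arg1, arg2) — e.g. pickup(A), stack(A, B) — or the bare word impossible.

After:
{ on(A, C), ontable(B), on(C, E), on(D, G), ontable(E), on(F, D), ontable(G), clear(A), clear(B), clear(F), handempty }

stack(A, C)

target: towers=[B; E/C/A; G/D/F] holding=-
        putdown(A) → towers=[A; B; E/C; G/D/F] holding=-
       stack(A, B) → towers=[B/A; E/C; G/D/F] holding=-
       stack(A, F) → towers=[B; E/C; G/D/F/A] holding=-
       stack(A, C) → towers=[B; E/C/A; G/D/F] holding=-  ← match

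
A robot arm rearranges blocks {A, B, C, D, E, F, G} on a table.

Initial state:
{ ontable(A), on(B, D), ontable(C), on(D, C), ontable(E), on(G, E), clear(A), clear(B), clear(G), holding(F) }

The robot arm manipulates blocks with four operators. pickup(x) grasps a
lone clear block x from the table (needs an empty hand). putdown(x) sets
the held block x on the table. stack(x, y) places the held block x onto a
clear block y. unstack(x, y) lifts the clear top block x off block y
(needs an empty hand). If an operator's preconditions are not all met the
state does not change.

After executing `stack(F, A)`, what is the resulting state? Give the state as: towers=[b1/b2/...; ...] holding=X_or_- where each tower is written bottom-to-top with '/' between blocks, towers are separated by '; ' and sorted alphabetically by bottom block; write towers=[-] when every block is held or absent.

before: towers=[A; C/D/B; E/G] holding=F
pre[stack(F, A)]: holding(F) yes, clear(A) yes, F≠A yes
all met → apply stack(F, A)
after:  towers=[A/F; C/D/B; E/G] holding=-

towers=[A/F; C/D/B; E/G] holding=-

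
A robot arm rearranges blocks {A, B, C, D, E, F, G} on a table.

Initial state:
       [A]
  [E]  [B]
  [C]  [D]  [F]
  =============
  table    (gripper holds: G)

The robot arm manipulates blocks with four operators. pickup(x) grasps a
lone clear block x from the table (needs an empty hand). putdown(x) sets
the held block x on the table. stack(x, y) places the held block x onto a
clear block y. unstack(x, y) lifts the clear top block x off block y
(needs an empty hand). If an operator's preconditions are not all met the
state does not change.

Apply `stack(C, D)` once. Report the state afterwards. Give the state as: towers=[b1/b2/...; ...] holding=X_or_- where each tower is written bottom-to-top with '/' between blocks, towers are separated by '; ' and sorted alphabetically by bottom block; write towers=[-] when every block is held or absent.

before: towers=[C/E; D/B/A; F] holding=G
pre[stack(C, D)]: holding(C) ✗, clear(D) ✗, C≠D ✓
holding(C), clear(D) unmet → stack(C, D) is a no-op
after:  towers=[C/E; D/B/A; F] holding=G

towers=[C/E; D/B/A; F] holding=G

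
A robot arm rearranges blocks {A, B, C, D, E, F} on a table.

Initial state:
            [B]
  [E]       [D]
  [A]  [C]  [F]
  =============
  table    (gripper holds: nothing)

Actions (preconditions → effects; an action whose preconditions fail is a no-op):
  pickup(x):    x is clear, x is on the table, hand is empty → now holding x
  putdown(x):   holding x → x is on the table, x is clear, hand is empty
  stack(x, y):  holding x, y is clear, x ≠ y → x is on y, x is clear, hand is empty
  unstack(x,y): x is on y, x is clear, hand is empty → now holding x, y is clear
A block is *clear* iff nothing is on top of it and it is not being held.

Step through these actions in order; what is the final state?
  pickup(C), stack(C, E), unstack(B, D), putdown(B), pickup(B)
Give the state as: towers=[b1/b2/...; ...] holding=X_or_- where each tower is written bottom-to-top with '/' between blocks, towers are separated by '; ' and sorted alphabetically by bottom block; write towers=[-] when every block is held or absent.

towers=[A/E/C; F/D] holding=B

step 1 (pickup(C)): towers=[A/E; F/D/B] holding=C
step 2 (stack(C, E)): towers=[A/E/C; F/D/B] holding=-
step 3 (unstack(B, D)): towers=[A/E/C; F/D] holding=B
step 4 (putdown(B)): towers=[A/E/C; B; F/D] holding=-
step 5 (pickup(B)): towers=[A/E/C; F/D] holding=B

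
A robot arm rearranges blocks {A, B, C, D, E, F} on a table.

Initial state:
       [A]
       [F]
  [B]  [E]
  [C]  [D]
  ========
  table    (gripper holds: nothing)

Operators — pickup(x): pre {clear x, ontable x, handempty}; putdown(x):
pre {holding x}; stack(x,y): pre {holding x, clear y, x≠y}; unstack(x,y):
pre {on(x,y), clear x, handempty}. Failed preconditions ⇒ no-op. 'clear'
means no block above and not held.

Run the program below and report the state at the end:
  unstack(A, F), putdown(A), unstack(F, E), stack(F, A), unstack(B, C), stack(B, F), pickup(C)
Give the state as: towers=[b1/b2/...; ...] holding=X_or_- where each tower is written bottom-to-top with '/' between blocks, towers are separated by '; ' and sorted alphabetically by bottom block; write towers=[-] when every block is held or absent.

towers=[A/F/B; D/E] holding=C

step 1 (unstack(A, F)): towers=[C/B; D/E/F] holding=A
step 2 (putdown(A)): towers=[A; C/B; D/E/F] holding=-
step 3 (unstack(F, E)): towers=[A; C/B; D/E] holding=F
step 4 (stack(F, A)): towers=[A/F; C/B; D/E] holding=-
step 5 (unstack(B, C)): towers=[A/F; C; D/E] holding=B
step 6 (stack(B, F)): towers=[A/F/B; C; D/E] holding=-
step 7 (pickup(C)): towers=[A/F/B; D/E] holding=C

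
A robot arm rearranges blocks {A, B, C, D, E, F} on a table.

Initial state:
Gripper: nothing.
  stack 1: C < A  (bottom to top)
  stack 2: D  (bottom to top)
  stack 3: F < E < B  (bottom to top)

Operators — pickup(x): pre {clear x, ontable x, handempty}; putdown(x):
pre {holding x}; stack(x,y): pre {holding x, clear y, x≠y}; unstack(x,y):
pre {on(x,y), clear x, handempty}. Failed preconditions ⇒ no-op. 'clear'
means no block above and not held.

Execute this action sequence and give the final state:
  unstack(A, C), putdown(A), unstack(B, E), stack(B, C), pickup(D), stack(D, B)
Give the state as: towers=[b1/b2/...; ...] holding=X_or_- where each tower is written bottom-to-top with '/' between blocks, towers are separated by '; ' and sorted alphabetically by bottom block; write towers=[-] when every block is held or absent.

towers=[A; C/B/D; F/E] holding=-

step 1 (unstack(A, C)): towers=[C; D; F/E/B] holding=A
step 2 (putdown(A)): towers=[A; C; D; F/E/B] holding=-
step 3 (unstack(B, E)): towers=[A; C; D; F/E] holding=B
step 4 (stack(B, C)): towers=[A; C/B; D; F/E] holding=-
step 5 (pickup(D)): towers=[A; C/B; F/E] holding=D
step 6 (stack(D, B)): towers=[A; C/B/D; F/E] holding=-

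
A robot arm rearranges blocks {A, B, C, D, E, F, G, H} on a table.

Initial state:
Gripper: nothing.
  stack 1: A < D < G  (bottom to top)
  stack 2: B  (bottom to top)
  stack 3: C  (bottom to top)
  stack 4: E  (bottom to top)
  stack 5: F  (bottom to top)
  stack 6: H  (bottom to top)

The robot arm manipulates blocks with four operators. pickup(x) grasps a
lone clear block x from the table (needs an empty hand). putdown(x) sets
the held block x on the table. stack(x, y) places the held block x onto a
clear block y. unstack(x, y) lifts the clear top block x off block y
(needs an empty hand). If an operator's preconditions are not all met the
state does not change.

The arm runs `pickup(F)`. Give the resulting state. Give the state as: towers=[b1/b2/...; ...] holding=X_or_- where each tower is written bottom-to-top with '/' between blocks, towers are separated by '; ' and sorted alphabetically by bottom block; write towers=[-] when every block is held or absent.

before: towers=[A/D/G; B; C; E; F; H] holding=-
pre[pickup(F)]: clear(F) ok, ontable(F) ok, handempty ok
all met → apply pickup(F)
after:  towers=[A/D/G; B; C; E; H] holding=F

towers=[A/D/G; B; C; E; H] holding=F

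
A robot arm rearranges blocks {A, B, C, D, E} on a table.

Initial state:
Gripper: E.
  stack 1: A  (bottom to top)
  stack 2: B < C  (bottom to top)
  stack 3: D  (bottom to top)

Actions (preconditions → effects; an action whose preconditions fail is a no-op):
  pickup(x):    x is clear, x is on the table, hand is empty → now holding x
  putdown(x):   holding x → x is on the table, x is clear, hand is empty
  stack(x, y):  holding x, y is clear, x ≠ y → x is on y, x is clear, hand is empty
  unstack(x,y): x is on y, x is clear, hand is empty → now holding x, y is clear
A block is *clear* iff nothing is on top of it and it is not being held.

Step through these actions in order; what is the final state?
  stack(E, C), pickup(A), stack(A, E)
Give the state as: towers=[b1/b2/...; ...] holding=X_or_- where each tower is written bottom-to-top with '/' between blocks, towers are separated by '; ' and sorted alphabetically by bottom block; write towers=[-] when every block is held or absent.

towers=[B/C/E/A; D] holding=-

step 1 (stack(E, C)): towers=[A; B/C/E; D] holding=-
step 2 (pickup(A)): towers=[B/C/E; D] holding=A
step 3 (stack(A, E)): towers=[B/C/E/A; D] holding=-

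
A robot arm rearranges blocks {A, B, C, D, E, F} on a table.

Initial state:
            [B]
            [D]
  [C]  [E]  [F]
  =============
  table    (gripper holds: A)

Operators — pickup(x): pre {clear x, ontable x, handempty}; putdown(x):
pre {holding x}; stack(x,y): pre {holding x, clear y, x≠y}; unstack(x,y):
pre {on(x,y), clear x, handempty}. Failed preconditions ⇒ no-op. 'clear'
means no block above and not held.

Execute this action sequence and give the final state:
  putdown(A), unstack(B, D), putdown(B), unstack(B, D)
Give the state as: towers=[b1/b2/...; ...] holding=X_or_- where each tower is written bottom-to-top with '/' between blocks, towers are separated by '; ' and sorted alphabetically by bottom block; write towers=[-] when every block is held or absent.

towers=[A; B; C; E; F/D] holding=-

step 1 (putdown(A)): towers=[A; C; E; F/D/B] holding=-
step 2 (unstack(B, D)): towers=[A; C; E; F/D] holding=B
step 3 (putdown(B)): towers=[A; B; C; E; F/D] holding=-
step 4 (unstack(B, D)) [no-op]: towers=[A; B; C; E; F/D] holding=-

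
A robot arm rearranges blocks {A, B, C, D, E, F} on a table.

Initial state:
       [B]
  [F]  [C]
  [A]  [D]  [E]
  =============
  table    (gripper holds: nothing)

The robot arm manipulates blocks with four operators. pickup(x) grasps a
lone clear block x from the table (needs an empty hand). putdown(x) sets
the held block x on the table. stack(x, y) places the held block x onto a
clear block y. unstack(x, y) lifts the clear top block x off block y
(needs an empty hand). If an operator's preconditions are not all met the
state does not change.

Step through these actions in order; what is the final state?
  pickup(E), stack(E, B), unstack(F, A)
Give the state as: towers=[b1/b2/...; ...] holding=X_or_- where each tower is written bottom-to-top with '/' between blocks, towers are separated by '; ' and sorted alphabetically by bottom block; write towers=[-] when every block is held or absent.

step 1 (pickup(E)): towers=[A/F; D/C/B] holding=E
step 2 (stack(E, B)): towers=[A/F; D/C/B/E] holding=-
step 3 (unstack(F, A)): towers=[A; D/C/B/E] holding=F

towers=[A; D/C/B/E] holding=F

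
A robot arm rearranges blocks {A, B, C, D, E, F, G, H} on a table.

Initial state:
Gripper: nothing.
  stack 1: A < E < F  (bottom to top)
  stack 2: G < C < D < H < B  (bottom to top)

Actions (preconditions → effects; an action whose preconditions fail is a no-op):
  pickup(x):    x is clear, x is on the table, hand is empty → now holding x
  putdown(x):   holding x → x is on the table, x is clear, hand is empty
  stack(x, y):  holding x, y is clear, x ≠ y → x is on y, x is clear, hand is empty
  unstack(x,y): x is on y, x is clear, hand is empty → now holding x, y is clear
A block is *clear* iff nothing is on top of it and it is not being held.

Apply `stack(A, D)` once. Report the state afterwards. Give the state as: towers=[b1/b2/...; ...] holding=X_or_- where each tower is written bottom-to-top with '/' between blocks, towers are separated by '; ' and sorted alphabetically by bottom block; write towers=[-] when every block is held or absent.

towers=[A/E/F; G/C/D/H/B] holding=-

before: towers=[A/E/F; G/C/D/H/B] holding=-
pre[stack(A, D)]: holding(A) ✗, clear(D) ✗, A≠D ✓
holding(A), clear(D) unmet → stack(A, D) is a no-op
after:  towers=[A/E/F; G/C/D/H/B] holding=-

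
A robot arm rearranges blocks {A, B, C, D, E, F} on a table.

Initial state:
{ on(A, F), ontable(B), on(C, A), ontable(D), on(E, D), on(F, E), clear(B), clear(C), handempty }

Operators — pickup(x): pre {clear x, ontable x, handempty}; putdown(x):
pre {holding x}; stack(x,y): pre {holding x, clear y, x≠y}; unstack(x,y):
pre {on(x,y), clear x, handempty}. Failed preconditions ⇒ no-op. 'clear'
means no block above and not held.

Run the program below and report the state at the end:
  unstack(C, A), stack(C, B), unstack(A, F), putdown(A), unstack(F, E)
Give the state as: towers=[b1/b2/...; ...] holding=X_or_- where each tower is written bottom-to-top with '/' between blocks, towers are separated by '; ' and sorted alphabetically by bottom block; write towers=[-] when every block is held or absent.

towers=[A; B/C; D/E] holding=F

step 1 (unstack(C, A)): towers=[B; D/E/F/A] holding=C
step 2 (stack(C, B)): towers=[B/C; D/E/F/A] holding=-
step 3 (unstack(A, F)): towers=[B/C; D/E/F] holding=A
step 4 (putdown(A)): towers=[A; B/C; D/E/F] holding=-
step 5 (unstack(F, E)): towers=[A; B/C; D/E] holding=F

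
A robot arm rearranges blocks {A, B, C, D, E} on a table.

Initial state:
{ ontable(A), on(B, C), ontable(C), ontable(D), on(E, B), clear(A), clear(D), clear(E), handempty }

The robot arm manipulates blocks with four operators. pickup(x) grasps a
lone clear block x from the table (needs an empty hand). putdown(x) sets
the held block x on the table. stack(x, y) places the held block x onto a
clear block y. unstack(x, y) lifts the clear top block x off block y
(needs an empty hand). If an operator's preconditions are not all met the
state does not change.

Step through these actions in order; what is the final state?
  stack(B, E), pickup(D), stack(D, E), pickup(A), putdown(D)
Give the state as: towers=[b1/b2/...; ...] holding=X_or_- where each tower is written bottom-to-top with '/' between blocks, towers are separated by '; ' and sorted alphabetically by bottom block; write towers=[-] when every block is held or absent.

towers=[C/B/E/D] holding=A

step 1 (stack(B, E)) [no-op]: towers=[A; C/B/E; D] holding=-
step 2 (pickup(D)): towers=[A; C/B/E] holding=D
step 3 (stack(D, E)): towers=[A; C/B/E/D] holding=-
step 4 (pickup(A)): towers=[C/B/E/D] holding=A
step 5 (putdown(D)) [no-op]: towers=[C/B/E/D] holding=A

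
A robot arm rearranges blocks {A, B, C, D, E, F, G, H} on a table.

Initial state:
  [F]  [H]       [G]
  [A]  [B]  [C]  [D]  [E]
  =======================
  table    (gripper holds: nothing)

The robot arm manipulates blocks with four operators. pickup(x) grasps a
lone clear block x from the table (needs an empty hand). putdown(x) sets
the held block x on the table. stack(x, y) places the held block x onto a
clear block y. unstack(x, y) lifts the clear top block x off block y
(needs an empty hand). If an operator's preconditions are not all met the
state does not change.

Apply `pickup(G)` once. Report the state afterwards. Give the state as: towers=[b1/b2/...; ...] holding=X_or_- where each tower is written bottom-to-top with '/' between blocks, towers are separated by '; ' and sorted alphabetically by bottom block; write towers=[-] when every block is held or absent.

towers=[A/F; B/H; C; D/G; E] holding=-

before: towers=[A/F; B/H; C; D/G; E] holding=-
pre[pickup(G)]: clear(G) yes, ontable(G) no, handempty yes
ontable(G) unmet → pickup(G) is a no-op
after:  towers=[A/F; B/H; C; D/G; E] holding=-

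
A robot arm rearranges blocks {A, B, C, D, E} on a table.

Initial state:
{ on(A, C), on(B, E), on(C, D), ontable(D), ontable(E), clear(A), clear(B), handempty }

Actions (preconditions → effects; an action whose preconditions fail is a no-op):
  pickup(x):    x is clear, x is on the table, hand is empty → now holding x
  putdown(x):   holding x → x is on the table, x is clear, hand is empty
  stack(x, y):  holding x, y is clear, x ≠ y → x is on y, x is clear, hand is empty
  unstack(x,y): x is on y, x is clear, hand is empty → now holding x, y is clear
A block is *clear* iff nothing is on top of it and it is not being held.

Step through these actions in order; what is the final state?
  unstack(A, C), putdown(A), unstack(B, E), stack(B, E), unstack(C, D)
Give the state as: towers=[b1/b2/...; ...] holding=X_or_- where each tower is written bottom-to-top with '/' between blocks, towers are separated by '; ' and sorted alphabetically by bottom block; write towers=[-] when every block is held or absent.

towers=[A; D; E/B] holding=C

step 1 (unstack(A, C)): towers=[D/C; E/B] holding=A
step 2 (putdown(A)): towers=[A; D/C; E/B] holding=-
step 3 (unstack(B, E)): towers=[A; D/C; E] holding=B
step 4 (stack(B, E)): towers=[A; D/C; E/B] holding=-
step 5 (unstack(C, D)): towers=[A; D; E/B] holding=C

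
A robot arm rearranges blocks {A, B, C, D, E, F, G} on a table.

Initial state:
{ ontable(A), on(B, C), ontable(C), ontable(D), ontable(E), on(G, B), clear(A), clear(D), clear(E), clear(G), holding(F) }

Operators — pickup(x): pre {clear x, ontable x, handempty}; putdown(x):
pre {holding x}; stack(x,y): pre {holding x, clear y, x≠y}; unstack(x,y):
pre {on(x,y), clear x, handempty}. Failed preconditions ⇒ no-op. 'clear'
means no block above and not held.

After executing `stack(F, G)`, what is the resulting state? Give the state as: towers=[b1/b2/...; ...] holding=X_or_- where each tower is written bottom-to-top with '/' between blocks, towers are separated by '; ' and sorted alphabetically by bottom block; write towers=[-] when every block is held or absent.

before: towers=[A; C/B/G; D; E] holding=F
pre[stack(F, G)]: holding(F) ok, clear(G) ok, F≠G ok
all met → apply stack(F, G)
after:  towers=[A; C/B/G/F; D; E] holding=-

towers=[A; C/B/G/F; D; E] holding=-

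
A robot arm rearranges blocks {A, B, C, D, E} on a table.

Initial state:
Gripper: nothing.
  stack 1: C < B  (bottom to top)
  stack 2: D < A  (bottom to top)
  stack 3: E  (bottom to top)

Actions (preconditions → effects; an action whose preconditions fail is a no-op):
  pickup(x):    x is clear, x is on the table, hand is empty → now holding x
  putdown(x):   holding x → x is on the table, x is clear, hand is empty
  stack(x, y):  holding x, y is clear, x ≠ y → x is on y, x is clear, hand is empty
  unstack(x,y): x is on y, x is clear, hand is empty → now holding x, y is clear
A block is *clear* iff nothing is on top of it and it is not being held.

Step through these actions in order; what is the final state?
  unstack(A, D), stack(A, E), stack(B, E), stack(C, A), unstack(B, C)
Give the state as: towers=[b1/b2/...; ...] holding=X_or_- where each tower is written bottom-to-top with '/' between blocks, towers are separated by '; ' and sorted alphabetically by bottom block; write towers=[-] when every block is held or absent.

step 1 (unstack(A, D)): towers=[C/B; D; E] holding=A
step 2 (stack(A, E)): towers=[C/B; D; E/A] holding=-
step 3 (stack(B, E)) [no-op]: towers=[C/B; D; E/A] holding=-
step 4 (stack(C, A)) [no-op]: towers=[C/B; D; E/A] holding=-
step 5 (unstack(B, C)): towers=[C; D; E/A] holding=B

towers=[C; D; E/A] holding=B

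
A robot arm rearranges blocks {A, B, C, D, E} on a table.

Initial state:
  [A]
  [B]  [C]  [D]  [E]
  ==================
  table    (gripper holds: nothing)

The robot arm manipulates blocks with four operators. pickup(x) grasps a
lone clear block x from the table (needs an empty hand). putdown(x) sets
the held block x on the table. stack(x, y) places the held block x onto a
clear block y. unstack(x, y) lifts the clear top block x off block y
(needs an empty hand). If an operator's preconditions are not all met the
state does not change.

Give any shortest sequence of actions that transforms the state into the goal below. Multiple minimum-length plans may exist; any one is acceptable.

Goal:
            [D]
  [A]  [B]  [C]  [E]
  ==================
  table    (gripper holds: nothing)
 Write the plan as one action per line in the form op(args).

pickup(D)
stack(D, C)
unstack(A, B)
putdown(A)

step 1 (pickup(D)): towers=[B/A; C; E] holding=D
step 2 (stack(D, C)): towers=[B/A; C/D; E] holding=-
step 3 (unstack(A, B)): towers=[B; C/D; E] holding=A
step 4 (putdown(A)): towers=[A; B; C/D; E] holding=-
goal check: towers=[A; B; C/D; E] holding=- — reached (length 4, optimal by BFS)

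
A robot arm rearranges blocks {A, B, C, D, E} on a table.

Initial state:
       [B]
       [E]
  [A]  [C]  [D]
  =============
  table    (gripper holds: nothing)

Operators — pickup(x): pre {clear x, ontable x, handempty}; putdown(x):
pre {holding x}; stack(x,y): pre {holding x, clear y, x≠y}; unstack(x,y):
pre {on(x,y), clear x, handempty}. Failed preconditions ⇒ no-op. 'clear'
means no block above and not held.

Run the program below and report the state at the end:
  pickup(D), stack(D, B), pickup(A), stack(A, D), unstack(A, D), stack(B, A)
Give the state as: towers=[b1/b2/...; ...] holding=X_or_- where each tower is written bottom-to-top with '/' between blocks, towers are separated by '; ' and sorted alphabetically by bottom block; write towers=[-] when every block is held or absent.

step 1 (pickup(D)): towers=[A; C/E/B] holding=D
step 2 (stack(D, B)): towers=[A; C/E/B/D] holding=-
step 3 (pickup(A)): towers=[C/E/B/D] holding=A
step 4 (stack(A, D)): towers=[C/E/B/D/A] holding=-
step 5 (unstack(A, D)): towers=[C/E/B/D] holding=A
step 6 (stack(B, A)) [no-op]: towers=[C/E/B/D] holding=A

towers=[C/E/B/D] holding=A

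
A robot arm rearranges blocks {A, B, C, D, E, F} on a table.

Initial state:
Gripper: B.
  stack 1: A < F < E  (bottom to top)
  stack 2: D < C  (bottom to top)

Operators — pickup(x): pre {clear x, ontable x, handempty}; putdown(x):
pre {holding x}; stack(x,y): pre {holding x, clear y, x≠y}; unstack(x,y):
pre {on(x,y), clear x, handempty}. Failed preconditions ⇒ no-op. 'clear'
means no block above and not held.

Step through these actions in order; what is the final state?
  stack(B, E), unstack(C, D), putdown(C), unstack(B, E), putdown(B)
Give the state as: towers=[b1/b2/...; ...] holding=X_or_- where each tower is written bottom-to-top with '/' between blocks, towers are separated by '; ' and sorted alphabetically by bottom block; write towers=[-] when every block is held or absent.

step 1 (stack(B, E)): towers=[A/F/E/B; D/C] holding=-
step 2 (unstack(C, D)): towers=[A/F/E/B; D] holding=C
step 3 (putdown(C)): towers=[A/F/E/B; C; D] holding=-
step 4 (unstack(B, E)): towers=[A/F/E; C; D] holding=B
step 5 (putdown(B)): towers=[A/F/E; B; C; D] holding=-

towers=[A/F/E; B; C; D] holding=-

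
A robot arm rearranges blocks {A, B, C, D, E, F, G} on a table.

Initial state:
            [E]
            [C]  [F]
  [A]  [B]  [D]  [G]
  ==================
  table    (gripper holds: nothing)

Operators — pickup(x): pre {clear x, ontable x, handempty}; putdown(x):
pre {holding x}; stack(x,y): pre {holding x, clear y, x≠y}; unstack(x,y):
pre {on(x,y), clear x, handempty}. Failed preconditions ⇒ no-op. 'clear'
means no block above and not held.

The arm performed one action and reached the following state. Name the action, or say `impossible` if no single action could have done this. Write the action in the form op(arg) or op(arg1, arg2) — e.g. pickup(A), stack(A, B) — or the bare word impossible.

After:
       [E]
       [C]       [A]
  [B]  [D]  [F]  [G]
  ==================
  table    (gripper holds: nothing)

impossible

target: towers=[B; D/C/E; F; G/A] holding=-
         pickup(B) → towers=[A; D/C/E; G/F] holding=B
     unstack(F, G) → towers=[A; B; D/C/E; G] holding=F
         pickup(A) → towers=[B; D/C/E; G/F] holding=A
     unstack(E, C) → towers=[A; B; D/C; G/F] holding=E
none of the 4 applicable actions match → impossible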